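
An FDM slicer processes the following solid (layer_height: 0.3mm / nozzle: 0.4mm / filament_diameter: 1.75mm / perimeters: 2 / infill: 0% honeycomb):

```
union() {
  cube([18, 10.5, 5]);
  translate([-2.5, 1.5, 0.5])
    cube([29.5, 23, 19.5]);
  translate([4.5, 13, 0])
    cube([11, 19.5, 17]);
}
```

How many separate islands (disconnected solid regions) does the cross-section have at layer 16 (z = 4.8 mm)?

1

At z = 4.8 mm: the 18×10.5 cube contributes its full rectangle; the cube at (-2.5, 1.5) (footprint 29.5×23) is included at this height; the 11×19.5 cube at (4.5, 13) contributes its full rectangle; Taking the union: the regions partially overlap (shared area 288.50 mm²), so overlapping operands fuse into one piece — 1 connected region. Overall, the cross-section is a single solid region. Island count = 1.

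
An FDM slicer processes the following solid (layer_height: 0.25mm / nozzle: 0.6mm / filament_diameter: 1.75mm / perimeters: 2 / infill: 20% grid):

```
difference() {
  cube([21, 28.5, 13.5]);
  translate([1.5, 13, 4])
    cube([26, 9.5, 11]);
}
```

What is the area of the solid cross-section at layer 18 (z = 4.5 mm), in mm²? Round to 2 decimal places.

413.25 mm²

At z = 4.5 mm: the 21×28.5 cube contributes its full rectangle (area 598.50 mm²); the 26×9.5 cube at (1.5, 13) contributes its full rectangle (area 247.00 mm²); Taking the first minus the rest: starting from the 21×28.5 cube (598.50 mm²), the 26×9.5 cube at (1.5, 13) partially overlaps it — only the 185.25 mm² overlap (of its 247.00 mm²) is removed, clipping the outline — area = 413.25 mm². Overall, the cross-section is a single solid region. Net area = 413.25 mm².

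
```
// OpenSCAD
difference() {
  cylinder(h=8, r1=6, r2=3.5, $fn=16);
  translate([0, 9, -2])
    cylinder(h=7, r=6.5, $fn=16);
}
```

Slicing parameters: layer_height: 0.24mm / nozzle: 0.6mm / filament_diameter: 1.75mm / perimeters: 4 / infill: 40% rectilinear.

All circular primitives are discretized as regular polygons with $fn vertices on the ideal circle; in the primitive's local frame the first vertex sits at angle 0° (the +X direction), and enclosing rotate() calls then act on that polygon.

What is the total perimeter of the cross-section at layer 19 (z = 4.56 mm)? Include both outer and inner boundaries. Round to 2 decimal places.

At z = 4.56 mm: the cone: at t=0.570 of its height the radius interpolates to r₁+(r₂−r₁)t = 4.575, giving a regular 16-gon of that circumradius (perimeter = 2·16·4.575·sin(180°/16) = 28.56 mm); the r=6.5 cylinder at (0, 9) gives a regular 16-gon of circumradius 6.5 (constant along its height) (perimeter = 2·16·6.500·sin(180°/16) = 40.58 mm); After the difference (first − rest): starting from the cone, the r=6.5 cylinder at (0, 9) partially overlaps it — only the 8.02 mm² overlap (of its 129.35 mm²) is removed, clipping the outline — boundary = 28.29 mm. Overall, the cross-section is a single solid region. Total boundary length (outer) = 28.29 mm.

28.29 mm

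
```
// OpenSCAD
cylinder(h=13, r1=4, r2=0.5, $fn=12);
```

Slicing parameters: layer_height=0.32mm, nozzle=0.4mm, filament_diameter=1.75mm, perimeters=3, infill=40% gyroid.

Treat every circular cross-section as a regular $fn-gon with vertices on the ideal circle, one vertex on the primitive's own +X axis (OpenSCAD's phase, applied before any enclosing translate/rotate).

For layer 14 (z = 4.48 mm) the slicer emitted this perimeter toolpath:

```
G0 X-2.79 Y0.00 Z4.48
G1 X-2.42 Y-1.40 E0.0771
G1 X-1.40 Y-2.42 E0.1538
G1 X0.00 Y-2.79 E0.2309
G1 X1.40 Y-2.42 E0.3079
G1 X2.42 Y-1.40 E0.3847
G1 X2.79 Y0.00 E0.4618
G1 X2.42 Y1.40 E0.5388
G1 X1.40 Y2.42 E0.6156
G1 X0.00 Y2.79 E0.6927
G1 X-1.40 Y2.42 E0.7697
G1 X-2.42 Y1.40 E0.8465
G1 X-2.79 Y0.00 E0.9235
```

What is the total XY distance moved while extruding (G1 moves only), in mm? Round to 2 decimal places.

Sum the Euclidean lengths of each G1 segment: total = 17.35 mm.

17.35 mm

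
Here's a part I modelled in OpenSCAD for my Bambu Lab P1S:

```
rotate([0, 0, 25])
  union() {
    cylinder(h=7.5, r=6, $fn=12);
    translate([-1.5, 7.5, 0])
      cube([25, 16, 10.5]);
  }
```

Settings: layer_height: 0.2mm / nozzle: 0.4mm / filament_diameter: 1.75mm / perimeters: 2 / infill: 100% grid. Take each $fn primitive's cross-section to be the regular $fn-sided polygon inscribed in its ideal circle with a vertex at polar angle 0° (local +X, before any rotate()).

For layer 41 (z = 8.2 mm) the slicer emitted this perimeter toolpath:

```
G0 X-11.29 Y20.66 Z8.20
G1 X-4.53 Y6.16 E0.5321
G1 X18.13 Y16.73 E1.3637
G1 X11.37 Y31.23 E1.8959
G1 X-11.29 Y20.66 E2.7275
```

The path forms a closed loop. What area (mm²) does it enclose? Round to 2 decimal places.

400.02 mm²

Apply the shoelace formula to the sequence of (X, Y) vertices; enclosed area = 400.02 mm².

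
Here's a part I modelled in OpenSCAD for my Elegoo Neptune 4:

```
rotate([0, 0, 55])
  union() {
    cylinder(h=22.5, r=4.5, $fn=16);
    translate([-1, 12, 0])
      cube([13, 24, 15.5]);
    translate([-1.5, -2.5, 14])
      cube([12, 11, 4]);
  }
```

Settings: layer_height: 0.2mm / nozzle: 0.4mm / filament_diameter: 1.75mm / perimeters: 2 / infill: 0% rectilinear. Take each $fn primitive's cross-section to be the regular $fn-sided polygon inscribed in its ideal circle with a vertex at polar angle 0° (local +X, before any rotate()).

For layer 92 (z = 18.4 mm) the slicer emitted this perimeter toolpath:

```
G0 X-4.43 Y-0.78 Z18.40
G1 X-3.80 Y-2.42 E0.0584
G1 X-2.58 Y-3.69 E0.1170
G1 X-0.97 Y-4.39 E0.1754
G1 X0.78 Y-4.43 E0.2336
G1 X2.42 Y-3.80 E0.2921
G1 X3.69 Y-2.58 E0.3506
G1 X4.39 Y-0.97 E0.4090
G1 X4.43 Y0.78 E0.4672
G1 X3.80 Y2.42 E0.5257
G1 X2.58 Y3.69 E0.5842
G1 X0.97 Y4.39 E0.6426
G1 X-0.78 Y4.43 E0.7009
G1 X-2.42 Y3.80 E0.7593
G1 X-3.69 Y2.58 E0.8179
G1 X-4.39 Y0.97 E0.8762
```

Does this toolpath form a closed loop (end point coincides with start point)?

no

Start point (G0): (-4.43, -0.78). End point (last G1): the path does not return to the start — open.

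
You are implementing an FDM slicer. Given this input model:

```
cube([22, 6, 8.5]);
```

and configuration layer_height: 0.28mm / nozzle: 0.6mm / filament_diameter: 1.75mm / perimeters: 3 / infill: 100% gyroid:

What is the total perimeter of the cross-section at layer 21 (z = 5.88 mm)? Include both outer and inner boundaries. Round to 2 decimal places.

At z = 5.88 mm: the cube is present — its section is the full 22×6 rectangle (perimeter 56.00 mm). Overall, the cross-section is a single solid region. Total boundary length (outer) = 56.00 mm.

56.00 mm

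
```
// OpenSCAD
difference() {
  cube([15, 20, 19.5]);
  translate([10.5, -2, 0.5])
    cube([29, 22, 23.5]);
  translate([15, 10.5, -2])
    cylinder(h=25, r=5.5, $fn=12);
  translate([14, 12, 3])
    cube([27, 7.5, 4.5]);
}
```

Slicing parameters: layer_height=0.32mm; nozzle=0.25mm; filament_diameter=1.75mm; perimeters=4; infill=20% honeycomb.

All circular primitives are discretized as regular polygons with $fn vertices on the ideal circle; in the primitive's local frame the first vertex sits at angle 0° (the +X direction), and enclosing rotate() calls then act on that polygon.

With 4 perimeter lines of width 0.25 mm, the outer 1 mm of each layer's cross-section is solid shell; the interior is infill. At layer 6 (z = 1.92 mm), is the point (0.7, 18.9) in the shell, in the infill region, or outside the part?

shell

At z = 1.92 mm: the cube (footprint 15×20) is included at this height; the cube at (10.5, -2) (footprint 29×22) is included at this height; the r=5.5 cylinder at (15, 10.5) gives a regular 12-gon of circumradius 5.5 (constant along its height); the cube at (14, 12) does not reach this height (z outside [3, 7.5]); Subtracting the remaining from the first: starting from the 15×20 cube, the 29×22 cube at (10.5, -2) partially overlaps it — only the 90.00 mm² overlap (of its 638.00 mm²) is removed, clipping the outline; the r=5.5 cylinder at (15, 10.5) partially overlaps it — only the 3.54 mm² overlap (of its 90.75 mm²) is removed, clipping the outline — 1 connected region. Overall, the cross-section is a single solid region. The nearest boundary edge runs (0.00, 0.00)→(0.00, 20.00); distance from the point to it = 0.70 mm. The point is inside the cross-section, 0.70 mm from the nearest boundary — within the 1 mm shell band (4 × 0.25).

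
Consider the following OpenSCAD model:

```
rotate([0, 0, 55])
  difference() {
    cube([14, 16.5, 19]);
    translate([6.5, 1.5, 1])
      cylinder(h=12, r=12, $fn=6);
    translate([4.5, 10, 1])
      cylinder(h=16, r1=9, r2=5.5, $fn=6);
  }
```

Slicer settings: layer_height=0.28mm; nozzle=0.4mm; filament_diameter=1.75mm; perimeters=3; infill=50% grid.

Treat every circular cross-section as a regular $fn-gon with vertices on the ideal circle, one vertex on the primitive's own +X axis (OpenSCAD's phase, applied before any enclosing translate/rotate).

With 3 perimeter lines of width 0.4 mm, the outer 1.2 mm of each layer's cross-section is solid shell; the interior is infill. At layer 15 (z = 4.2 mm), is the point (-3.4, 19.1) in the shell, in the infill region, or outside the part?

At z = 4.2 mm: the 14×16.5 cube contributes its full rectangle; the cylinder at (6.5, 1.5): section is a regular 6-gon, circumradius r=12; the cone at (4.5, 10) (r1=9→r2=5.5) has section circumradius 8.300 here — a regular 6-gon; Subtracting the remaining from the first: starting from the 14×16.5 cube, the r=12 cylinder at (6.5, 1.5) partially overlaps it — only the 164.33 mm² overlap (of its 374.12 mm²) is removed, clipping the outline; the cone at (4.5, 10) partially overlaps it — only the 48.03 mm² overlap (of its 178.98 mm²) is removed, clipping the outline — 1 connected region; (whole slice rotated 55° about Z — lengths, areas and connectivity unchanged). Overall, the cross-section is a single solid region. Undo the 55° rotation: the query point maps to (13.696, 13.740) in the un-rotated model frame. The nearest boundary edge runs (14.00, 16.50)→(14.00, 9.29); distance from the point to it = 0.30 mm. The point is inside the cross-section, 0.30 mm from the nearest boundary — within the 1.2 mm shell band (3 × 0.4).

shell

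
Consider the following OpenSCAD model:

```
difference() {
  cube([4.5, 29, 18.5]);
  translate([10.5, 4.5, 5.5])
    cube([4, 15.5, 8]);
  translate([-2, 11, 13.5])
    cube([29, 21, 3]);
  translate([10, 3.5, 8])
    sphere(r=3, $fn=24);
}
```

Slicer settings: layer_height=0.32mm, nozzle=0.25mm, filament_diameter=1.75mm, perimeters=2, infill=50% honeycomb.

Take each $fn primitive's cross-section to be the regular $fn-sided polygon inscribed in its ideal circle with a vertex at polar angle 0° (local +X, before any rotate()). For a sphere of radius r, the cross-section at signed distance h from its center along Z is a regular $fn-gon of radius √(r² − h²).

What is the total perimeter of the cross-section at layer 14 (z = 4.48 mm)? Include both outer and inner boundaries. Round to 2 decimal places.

At z = 4.48 mm: the cube (footprint 4.5×29) is included at this height (perimeter 67.00 mm); the cube at (10.5, 4.5) does not reach this height (z outside [5.5, 13.5]); the cube at (-2, 11) is not intersected at this z (z outside [13.5, 16.5]); the sphere at (10, 3.5) does not reach this height (|z−center|=3.520 > r=3); Taking the first minus the rest: none of the subtracted shapes is present at this height, so the 4.5×29 cube is unchanged — boundary = 67.00 mm. Overall, the cross-section is a single solid region. Total boundary length (outer) = 67.00 mm.

67.00 mm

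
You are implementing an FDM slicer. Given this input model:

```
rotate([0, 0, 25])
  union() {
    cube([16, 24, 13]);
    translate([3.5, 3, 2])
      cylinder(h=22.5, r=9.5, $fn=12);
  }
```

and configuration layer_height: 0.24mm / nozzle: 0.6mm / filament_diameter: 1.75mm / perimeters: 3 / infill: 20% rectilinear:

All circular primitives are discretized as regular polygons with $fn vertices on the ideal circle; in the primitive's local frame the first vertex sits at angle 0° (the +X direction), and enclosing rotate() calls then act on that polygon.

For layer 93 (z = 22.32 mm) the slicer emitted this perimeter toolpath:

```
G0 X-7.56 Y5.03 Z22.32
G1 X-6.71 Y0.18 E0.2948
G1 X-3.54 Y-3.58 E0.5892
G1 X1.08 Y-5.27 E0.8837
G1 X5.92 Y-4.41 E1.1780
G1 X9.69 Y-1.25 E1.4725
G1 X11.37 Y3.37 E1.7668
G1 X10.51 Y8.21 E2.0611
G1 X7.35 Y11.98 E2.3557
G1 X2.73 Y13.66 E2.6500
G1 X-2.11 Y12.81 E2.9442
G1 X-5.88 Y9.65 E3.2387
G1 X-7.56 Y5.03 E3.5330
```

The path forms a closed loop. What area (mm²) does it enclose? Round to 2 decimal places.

270.77 mm²

Apply the shoelace formula to the sequence of (X, Y) vertices; enclosed area = 270.77 mm².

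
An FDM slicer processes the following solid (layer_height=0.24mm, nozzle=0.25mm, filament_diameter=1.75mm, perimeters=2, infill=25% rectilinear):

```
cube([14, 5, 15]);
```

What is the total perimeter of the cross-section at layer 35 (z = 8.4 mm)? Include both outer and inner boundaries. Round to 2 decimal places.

At z = 8.4 mm: the 14×5 cube contributes its full rectangle (perimeter 38.00 mm). Overall, the cross-section is a single solid region. Total boundary length (outer) = 38.00 mm.

38.00 mm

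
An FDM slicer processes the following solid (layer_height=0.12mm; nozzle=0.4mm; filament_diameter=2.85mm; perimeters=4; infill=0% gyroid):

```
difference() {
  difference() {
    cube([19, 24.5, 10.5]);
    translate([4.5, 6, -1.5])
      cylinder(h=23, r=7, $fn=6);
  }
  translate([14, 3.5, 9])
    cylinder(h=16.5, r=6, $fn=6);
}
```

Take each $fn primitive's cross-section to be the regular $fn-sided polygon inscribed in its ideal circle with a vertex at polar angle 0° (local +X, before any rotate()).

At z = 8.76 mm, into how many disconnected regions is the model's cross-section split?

2

At z = 8.76 mm: the 19×24.5 cube contributes its full rectangle; the cylinder at (4.5, 6): section is a regular 6-gon, circumradius r=7; Taking the first minus the rest: starting from the 19×24.5 cube, the r=7 cylinder at (4.5, 6) partially overlaps it — only the 116.04 mm² overlap (of its 127.31 mm²) is removed, clipping the outline — 2 connected regions; the cylinder at (14, 3.5) is absent (z outside [9, 25.5]); Subtracting the remaining from the first: none of the subtracted shapes is present at this height, so that combined region is unchanged — 2 connected regions. The result has 2 disconnected regions.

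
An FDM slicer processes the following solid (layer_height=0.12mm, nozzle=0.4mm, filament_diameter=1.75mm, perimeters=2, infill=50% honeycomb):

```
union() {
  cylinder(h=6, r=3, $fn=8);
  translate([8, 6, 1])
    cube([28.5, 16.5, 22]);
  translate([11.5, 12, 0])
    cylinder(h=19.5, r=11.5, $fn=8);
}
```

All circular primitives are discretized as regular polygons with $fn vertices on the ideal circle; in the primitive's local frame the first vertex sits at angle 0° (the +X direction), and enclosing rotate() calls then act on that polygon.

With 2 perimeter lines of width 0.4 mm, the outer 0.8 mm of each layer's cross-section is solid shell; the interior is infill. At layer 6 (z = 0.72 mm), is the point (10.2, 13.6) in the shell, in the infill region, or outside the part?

At z = 0.72 mm: the cylinder: section is a regular 8-gon, circumradius r=3; the cube at (8, 6) does not reach this height (z outside [1, 23]); the cylinder at (11.5, 12): section is a regular 8-gon, circumradius r=11.5; Taking the union: the 2 present regions are separate (no shared area or edge), so areas and boundary lengths simply add and each stays a separate island — 2 connected regions. Overall, the cross-section has 2 separate islands. The nearest boundary edge runs (3.37, 20.13)→(11.50, 23.50); distance from the point to it = 8.65 mm. (Shell/infill is judged within the island containing the point — the largest one.) The point is inside the cross-section and 8.65 mm from the nearest boundary — more than the 0.8 mm shell width (2 × 0.4), so it's in the infill interior.

infill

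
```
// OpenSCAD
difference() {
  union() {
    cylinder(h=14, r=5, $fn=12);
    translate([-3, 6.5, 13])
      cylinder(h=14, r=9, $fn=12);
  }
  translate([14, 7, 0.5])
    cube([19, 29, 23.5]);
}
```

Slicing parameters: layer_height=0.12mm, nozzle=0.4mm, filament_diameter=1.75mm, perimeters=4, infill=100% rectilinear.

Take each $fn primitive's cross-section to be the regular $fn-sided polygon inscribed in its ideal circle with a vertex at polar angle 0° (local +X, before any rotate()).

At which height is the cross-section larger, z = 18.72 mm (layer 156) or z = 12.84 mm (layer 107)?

layer 156 (z = 18.72 mm)

Layer 156 (z = 18.72): the cylinder does not reach this height (z outside [0, 14]); the cylinder at (-3, 6.5): section is a regular 12-gon, circumradius r=9 (area = (12/2)·9.000²·sin(360°/12) = 243.00 mm²); Taking the union: only the r=9 cylinder at (-3, 6.5) is present, so the union is just that shape — area = 243.00 mm²; the 19×29 cube at (14, 7) contributes its full rectangle (area 551.00 mm²); After the difference (first − rest): starting from the result so far (243.00 mm²), the 19×29 cube at (14, 7) misses the remaining region (no effect) — area = 243.00 mm². So its area = 243.00 mm². Layer 107 (z = 12.84): the r=5 cylinder gives a regular 12-gon of circumradius 5 (constant along its height) (area = (12/2)·5.000²·sin(360°/12) = 75.00 mm²); the cylinder at (-3, 6.5) is not intersected at this z (z outside [13, 27]); Taking the union: only the r=5 cylinder is present, so the union is just that shape — area = 75.00 mm²; the cube at (14, 7) is present — its section is the full 19×29 rectangle (area 551.00 mm²); Taking the first minus the rest: starting from the result so far (75.00 mm²), the 19×29 cube at (14, 7) misses the remaining region (no effect) — area = 75.00 mm². So its area = 75.00 mm². Layer 156 is larger (243.00 vs 75.00 mm²).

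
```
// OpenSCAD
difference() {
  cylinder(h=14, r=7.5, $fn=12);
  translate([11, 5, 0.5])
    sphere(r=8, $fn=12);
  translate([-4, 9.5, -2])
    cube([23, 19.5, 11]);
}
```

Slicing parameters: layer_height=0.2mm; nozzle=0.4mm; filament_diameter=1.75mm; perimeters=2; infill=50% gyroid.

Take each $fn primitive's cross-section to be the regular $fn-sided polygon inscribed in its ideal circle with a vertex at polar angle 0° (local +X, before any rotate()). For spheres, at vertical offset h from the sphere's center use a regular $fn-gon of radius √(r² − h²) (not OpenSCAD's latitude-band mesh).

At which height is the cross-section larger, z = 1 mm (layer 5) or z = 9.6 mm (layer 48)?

layer 48 (z = 9.6 mm)

Layer 5 (z = 1): the r=7.5 cylinder gives a regular 12-gon of circumradius 7.5 (constant along its height) (area = (12/2)·7.500²·sin(360°/12) = 168.75 mm²); the sphere at (11, 5): section is a regular 12-gon, circumradius = √(r²−h²) = √(8²−0.5²) = 7.984 (area = (12/2)·7.984²·sin(360°/12) = 191.25 mm²); the cube at (-4, 9.5) is present — its section is the full 23×19.5 rectangle (area 448.50 mm²); Subtracting the remaining from the first: starting from the r=7.5 cylinder (168.75 mm²), the r=8 sphere at (11, 5) partially overlaps it — only the 18.99 mm² overlap (of its 191.25 mm²) is removed, clipping the outline; the 23×19.5 cube at (-4, 9.5) misses the remaining region (no effect) — area = 149.76 mm². So its area = 149.76 mm². Layer 48 (z = 9.6): the r=7.5 cylinder contributes a regular 12-gon of circumradius 7.5 (area = (12/2)·7.500²·sin(360°/12) = 168.75 mm²); the sphere at (11, 5) is not intersected at this z (|z−center|=9.100 > r=8); the cube at (-4, 9.5) does not reach this height (z outside [-2, 9]); Subtracting the remaining from the first: none of the subtracted shapes is present at this height, so the r=7.5 cylinder is unchanged — area = 168.75 mm². So its area = 168.75 mm². Layer 48 is larger (168.75 vs 149.76 mm²).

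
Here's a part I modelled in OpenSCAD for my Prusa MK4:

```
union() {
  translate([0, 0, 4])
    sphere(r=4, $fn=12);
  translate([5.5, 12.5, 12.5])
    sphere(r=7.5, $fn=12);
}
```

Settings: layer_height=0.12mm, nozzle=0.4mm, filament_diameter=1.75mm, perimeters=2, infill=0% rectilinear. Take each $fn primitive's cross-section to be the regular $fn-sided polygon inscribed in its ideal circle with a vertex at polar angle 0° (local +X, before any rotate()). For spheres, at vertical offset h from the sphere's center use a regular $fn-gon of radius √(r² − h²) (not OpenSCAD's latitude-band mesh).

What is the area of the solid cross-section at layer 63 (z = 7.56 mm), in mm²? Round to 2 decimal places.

105.52 mm²

At z = 7.56 mm: the sphere: section is a regular 12-gon, circumradius = √(r²−h²) = √(4²−3.56²) = 1.824 (area = (12/2)·1.824²·sin(360°/12) = 9.98 mm²); the r=7.5 sphere at (5.5, 12.5) contributes a regular 12-gon of circumradius √(7.5²−4.94²) = 5.643 (area = (12/2)·5.643²·sin(360°/12) = 95.54 mm²); Combining (union): the 2 present regions are separate (no shared area or edge), so areas and boundary lengths simply add and each stays a separate island — area = 105.52 mm². Overall, the cross-section has 2 separate islands. Net area = 105.52 mm².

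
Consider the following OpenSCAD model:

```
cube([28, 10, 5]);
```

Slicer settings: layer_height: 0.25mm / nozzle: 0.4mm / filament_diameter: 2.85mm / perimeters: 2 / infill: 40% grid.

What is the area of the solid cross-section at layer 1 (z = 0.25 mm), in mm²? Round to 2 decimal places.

280.00 mm²

At z = 0.25 mm: the cube (footprint 28×10) is included at this height (area 280.00 mm²). Overall, the cross-section is a single solid region. Net area = 280.00 mm².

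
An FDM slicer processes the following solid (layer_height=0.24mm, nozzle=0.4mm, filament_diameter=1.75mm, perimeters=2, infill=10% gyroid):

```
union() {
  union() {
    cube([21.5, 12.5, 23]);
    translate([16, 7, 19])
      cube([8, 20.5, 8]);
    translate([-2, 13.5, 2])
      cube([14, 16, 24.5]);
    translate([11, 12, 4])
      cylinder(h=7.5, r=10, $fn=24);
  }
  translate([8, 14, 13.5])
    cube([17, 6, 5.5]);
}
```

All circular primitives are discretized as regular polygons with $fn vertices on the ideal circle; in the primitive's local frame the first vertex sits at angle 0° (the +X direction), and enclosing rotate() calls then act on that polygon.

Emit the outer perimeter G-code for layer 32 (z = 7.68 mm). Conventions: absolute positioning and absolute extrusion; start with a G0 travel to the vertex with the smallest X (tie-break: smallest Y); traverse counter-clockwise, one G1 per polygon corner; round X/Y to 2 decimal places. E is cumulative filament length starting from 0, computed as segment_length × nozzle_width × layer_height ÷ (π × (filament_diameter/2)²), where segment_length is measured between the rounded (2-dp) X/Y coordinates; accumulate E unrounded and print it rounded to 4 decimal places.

G0 X-2.00 Y13.50 Z7.68
G1 X1.20 Y13.50 E0.1277
G1 X1.07 Y12.50 E0.1680
G1 X0.00 Y12.50 E0.2107
G1 X0.00 Y0.00 E0.7096
G1 X21.50 Y0.00 E1.5677
G1 X21.50 Y12.50 E2.0666
G1 X20.93 Y12.50 E2.0893
G1 X20.66 Y14.59 E2.1734
G1 X19.66 Y17.00 E2.2776
G1 X18.07 Y19.07 E2.3818
G1 X16.00 Y20.66 E2.4859
G1 X13.59 Y21.66 E2.5901
G1 X12.00 Y21.87 E2.6541
G1 X12.00 Y29.50 E2.9586
G1 X-2.00 Y29.50 E3.5174
G1 X-2.00 Y13.50 E4.1560

At z = 7.68 mm: the cube is present — its section is the full 21.5×12.5 rectangle; the cube at (16, 7) is not intersected at this z (z outside [19, 27]); the cube at (-2, 13.5) is present — its section is the full 14×16 rectangle; the r=10 cylinder at (11, 12) contributes a regular 24-gon of circumradius 10; Merging all regions: the regions partially overlap (shared area 236.49 mm²), so overlapping operands fuse into one piece — 1 connected region; the cube at (8, 14) is absent (z outside [13.5, 19]); Taking the union: only the result so far is present, so the union is just that shape — 1 connected region. The outline is a single polygon with 16 vertices. Extrusion per mm of travel: 0.4 × 0.24 / (π × 0.875²) = 0.039912. Accumulating E over each segment gives final E = 4.1560.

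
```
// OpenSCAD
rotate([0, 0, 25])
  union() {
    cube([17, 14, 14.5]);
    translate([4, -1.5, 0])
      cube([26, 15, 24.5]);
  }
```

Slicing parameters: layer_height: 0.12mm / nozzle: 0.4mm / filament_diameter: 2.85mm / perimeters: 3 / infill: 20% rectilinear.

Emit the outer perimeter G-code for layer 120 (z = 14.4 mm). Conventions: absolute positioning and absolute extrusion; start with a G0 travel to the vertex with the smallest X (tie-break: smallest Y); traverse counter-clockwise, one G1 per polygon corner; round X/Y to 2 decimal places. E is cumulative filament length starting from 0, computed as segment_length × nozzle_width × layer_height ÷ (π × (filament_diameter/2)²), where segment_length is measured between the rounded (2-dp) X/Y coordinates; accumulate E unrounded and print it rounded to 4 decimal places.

At z = 14.4 mm: the 17×14 cube contributes its full rectangle; the cube at (4, -1.5) (footprint 26×15) is included at this height; Merging all regions: the regions partially overlap (shared area 175.50 mm²), so overlapping operands fuse into one piece — 1 connected region; (whole slice rotated 25° about Z — lengths, areas and connectivity unchanged). The outline is a single polygon with 8 vertices. Extrusion per mm of travel: 0.4 × 0.12 / (π × 1.425²) = 0.007524. Accumulating E over each segment gives final E = 0.6847.

G0 X-5.92 Y12.69 Z14.40
G1 X0.00 Y0.00 E0.1054
G1 X3.63 Y1.69 E0.1355
G1 X4.26 Y0.33 E0.1468
G1 X27.82 Y11.32 E0.3424
G1 X21.48 Y24.91 E0.4552
G1 X9.70 Y19.42 E0.5530
G1 X9.49 Y19.87 E0.5567
G1 X-5.92 Y12.69 E0.6847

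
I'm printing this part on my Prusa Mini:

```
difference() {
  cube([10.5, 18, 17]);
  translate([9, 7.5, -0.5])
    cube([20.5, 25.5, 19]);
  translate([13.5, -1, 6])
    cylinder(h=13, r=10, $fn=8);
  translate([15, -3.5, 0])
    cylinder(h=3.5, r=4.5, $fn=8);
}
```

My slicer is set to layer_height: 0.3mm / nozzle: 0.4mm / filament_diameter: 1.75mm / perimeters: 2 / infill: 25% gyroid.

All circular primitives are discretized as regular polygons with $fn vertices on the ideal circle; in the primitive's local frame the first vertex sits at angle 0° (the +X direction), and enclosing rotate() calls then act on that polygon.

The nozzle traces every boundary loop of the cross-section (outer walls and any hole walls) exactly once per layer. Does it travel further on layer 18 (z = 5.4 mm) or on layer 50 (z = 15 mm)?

Layer 18 (z = 5.4): the cube is present — its section is the full 10.5×18 rectangle (perimeter 57.00 mm); the 20.5×25.5 cube at (9, 7.5) contributes its full rectangle (perimeter 92.00 mm); the cylinder at (13.5, -1) does not reach this height (z outside [6, 19]); the cylinder at (15, -3.5) is absent (z outside [0, 3.5]); Taking the first minus the rest: starting from the 10.5×18 cube, the 20.5×25.5 cube at (9, 7.5) partially overlaps it — only the 15.75 mm² overlap (of its 522.75 mm²) is removed, clipping the outline — boundary = 57.00 mm. So its perimeter = 57.00 mm. Layer 50 (z = 15): the cube (footprint 10.5×18) is included at this height (perimeter 57.00 mm); the cube at (9, 7.5) (footprint 20.5×25.5) is included at this height (perimeter 92.00 mm); the cylinder at (13.5, -1): section is a regular 8-gon, circumradius r=10 (perimeter = 2·8·10.000·sin(180°/8) = 61.23 mm); the cylinder at (15, -3.5) does not reach this height (z outside [0, 3.5]); Taking the first minus the rest: starting from the 10.5×18 cube, the 20.5×25.5 cube at (9, 7.5) partially overlaps it — only the 15.75 mm² overlap (of its 522.75 mm²) is removed, clipping the outline; the r=10 cylinder at (13.5, -1) partially overlaps it — only the 35.70 mm² overlap (of its 282.84 mm²) is removed, clipping the outline — boundary = 52.60 mm. So its perimeter = 52.60 mm. Layer 18 is larger (57.00 vs 52.60 mm).

layer 18 (z = 5.4 mm)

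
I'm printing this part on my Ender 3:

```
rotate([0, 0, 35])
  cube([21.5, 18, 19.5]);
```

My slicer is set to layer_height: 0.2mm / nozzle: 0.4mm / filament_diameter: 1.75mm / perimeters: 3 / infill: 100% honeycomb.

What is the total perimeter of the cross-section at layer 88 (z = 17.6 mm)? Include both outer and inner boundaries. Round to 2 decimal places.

At z = 17.6 mm: the 21.5×18 cube contributes its full rectangle (perimeter 79.00 mm); (rotated 35° about Z; rotation is an isometry so areas/perimeters/island counts are preserved). Overall, the cross-section is a single solid region. Total boundary length (outer) = 79.00 mm.

79.00 mm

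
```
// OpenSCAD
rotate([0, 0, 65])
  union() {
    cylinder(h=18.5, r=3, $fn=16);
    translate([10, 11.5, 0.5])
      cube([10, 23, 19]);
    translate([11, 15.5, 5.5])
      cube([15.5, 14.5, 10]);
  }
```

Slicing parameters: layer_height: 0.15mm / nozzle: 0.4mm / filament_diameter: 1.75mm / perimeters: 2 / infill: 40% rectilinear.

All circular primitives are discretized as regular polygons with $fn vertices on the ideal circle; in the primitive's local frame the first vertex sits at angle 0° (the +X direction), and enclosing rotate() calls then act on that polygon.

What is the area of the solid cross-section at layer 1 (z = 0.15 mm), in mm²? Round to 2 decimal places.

At z = 0.15 mm: the r=3 cylinder gives a regular 16-gon of circumradius 3 (constant along its height) (area = (16/2)·3.000²·sin(360°/16) = 27.55 mm²); the cube at (10, 11.5) is absent (z outside [0.5, 19.5]); the cube at (11, 15.5) does not reach this height (z outside [5.5, 15.5]); Merging all regions: only the r=3 cylinder is present, so the union is just that shape — area = 27.55 mm²; (rotated 65° about Z; rotation is an isometry so areas/perimeters/island counts are preserved). Overall, the cross-section is a single solid region. Net area = 27.55 mm².

27.55 mm²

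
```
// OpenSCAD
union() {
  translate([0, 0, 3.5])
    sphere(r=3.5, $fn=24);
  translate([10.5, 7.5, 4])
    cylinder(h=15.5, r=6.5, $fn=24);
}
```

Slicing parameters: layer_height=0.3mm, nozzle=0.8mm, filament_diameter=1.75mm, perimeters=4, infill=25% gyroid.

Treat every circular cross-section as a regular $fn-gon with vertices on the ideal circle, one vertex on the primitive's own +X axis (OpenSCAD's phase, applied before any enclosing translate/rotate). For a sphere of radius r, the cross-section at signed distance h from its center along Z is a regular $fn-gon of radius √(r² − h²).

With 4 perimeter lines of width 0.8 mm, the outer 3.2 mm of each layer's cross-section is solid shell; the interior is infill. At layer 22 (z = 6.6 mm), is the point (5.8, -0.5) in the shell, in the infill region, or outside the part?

outside

At z = 6.6 mm: the r=3.5 sphere contributes a regular 24-gon of circumradius √(3.5²−3.1²) = 1.625; the r=6.5 cylinder at (10.5, 7.5) gives a regular 24-gon of circumradius 6.5 (constant along its height); Merging all regions: the 2 present regions are separate (no shared area or edge), so areas and boundary lengths simply add and each stays a separate island — 2 connected regions. Overall, the cross-section has 2 separate islands. The nearest boundary edge runs (8.82, 1.22)→(7.25, 1.87); distance from the point to it = 2.78 mm. The point is not inside any of the regions above, so it lies outside the cross-section (2.78 mm from the nearest boundary).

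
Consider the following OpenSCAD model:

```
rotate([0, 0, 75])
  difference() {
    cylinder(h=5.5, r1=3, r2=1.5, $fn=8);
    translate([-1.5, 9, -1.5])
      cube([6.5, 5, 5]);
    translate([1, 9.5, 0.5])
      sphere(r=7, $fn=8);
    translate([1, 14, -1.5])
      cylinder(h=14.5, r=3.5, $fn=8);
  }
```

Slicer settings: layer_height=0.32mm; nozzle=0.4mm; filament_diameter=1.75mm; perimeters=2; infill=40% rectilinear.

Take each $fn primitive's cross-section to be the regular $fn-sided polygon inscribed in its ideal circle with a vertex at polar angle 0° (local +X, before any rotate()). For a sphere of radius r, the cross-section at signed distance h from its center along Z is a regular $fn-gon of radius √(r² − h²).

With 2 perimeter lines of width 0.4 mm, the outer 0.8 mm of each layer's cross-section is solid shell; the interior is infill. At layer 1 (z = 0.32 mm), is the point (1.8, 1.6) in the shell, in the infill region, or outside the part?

shell

At z = 0.32 mm: the cone: at t=0.058 of its height the radius interpolates to r₁+(r₂−r₁)t = 2.913, giving a regular 8-gon of that circumradius; the cube at (-1.5, 9) is present — its section is the full 6.5×5 rectangle; the r=7 sphere at (1, 9.5) slices to a regular 8-gon of circumradius 6.998 (√(r²−h²) with h=0.18 from center); the cylinder at (1, 14): section is a regular 8-gon, circumradius r=3.5; Taking the first minus the rest: starting from the cone, the 6.5×5 cube at (-1.5, 9) misses the remaining region (no effect); the r=7 sphere at (1, 9.5) misses the remaining region (no effect); the r=3.5 cylinder at (1, 14) misses the remaining region (no effect) — 1 connected region; (whole slice rotated 75° about Z — lengths, areas and connectivity unchanged). Overall, the cross-section is a single solid region. Undo the 75° rotation: the query point maps to (2.011, -1.325) in the un-rotated model frame. The nearest boundary edge runs (2.91, 0.00)→(2.06, -2.06); distance from the point to it = 0.33 mm. The point is inside the cross-section, 0.33 mm from the nearest boundary — within the 0.8 mm shell band (2 × 0.4).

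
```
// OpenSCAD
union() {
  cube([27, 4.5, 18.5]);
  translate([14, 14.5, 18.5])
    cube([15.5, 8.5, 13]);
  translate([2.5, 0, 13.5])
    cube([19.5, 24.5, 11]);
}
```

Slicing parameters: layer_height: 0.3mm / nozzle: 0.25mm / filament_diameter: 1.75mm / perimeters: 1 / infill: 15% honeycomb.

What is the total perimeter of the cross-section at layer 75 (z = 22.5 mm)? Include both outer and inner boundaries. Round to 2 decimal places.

At z = 22.5 mm: the cube is not intersected at this z (z outside [0, 18.5]); the 15.5×8.5 cube at (14, 14.5) contributes its full rectangle (perimeter 48.00 mm); the cube at (2.5, 0) (footprint 19.5×24.5) is included at this height (perimeter 88.00 mm); Taking the union: the regions partially overlap (shared area 68.00 mm²), so the edge portions inside another operand are dropped and the merged outline is re-measured after clipping — boundary = 103.00 mm. Overall, the cross-section is a single solid region. Total boundary length (outer) = 103.00 mm.

103.00 mm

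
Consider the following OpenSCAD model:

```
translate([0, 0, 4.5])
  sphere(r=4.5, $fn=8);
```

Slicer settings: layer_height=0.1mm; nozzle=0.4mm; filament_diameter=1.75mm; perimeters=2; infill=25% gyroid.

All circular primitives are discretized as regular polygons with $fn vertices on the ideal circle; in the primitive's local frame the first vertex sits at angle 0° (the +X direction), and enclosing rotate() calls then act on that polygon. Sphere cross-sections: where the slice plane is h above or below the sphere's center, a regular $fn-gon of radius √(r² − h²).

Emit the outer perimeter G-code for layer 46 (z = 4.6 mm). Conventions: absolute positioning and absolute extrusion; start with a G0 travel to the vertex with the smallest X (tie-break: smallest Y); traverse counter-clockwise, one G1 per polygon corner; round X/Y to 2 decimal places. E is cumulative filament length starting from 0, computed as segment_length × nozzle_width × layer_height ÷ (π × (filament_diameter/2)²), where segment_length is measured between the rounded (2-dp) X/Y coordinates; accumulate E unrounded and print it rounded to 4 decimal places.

G0 X-4.50 Y0.00 Z4.60
G1 X-3.18 Y-3.18 E0.0573
G1 X0.00 Y-4.50 E0.1145
G1 X3.18 Y-3.18 E0.1718
G1 X4.50 Y0.00 E0.2290
G1 X3.18 Y3.18 E0.2863
G1 X0.00 Y4.50 E0.3436
G1 X-3.18 Y3.18 E0.4008
G1 X-4.50 Y0.00 E0.4581

At z = 4.6 mm: the r=4.5 sphere slices to a regular 8-gon of circumradius 4.499 (√(r²−h²) with h=0.1 from center). The outline is a single polygon with 8 vertices. Extrusion per mm of travel: 0.4 × 0.1 / (π × 0.875²) = 0.016630. Accumulating E over each segment gives final E = 0.4581.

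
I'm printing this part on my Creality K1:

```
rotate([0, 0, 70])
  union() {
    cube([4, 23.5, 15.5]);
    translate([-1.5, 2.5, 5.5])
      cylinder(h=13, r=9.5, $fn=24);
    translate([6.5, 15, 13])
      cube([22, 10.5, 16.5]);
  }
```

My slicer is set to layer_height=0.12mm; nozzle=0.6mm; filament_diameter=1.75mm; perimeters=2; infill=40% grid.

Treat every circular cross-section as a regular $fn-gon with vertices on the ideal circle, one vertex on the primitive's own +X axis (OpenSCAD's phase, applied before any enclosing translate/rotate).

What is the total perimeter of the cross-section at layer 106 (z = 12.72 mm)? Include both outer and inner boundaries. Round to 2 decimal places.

At z = 12.72 mm: the cube is present — its section is the full 4×23.5 rectangle (perimeter 55.00 mm); the r=9.5 cylinder at (-1.5, 2.5) contributes a regular 24-gon of circumradius 9.5 (perimeter = 2·24·9.500·sin(180°/24) = 59.52 mm); the cube at (6.5, 15) does not reach this height (z outside [13, 29.5]); Taking the union: the regions partially overlap (shared area 44.75 mm²), so the edge portions inside another operand are dropped and the merged outline is re-measured after clipping — boundary = 84.17 mm; (rotated 70° about Z; rotation is an isometry so areas/perimeters/island counts are preserved). Overall, the cross-section is a single solid region. Total boundary length (outer) = 84.17 mm.

84.17 mm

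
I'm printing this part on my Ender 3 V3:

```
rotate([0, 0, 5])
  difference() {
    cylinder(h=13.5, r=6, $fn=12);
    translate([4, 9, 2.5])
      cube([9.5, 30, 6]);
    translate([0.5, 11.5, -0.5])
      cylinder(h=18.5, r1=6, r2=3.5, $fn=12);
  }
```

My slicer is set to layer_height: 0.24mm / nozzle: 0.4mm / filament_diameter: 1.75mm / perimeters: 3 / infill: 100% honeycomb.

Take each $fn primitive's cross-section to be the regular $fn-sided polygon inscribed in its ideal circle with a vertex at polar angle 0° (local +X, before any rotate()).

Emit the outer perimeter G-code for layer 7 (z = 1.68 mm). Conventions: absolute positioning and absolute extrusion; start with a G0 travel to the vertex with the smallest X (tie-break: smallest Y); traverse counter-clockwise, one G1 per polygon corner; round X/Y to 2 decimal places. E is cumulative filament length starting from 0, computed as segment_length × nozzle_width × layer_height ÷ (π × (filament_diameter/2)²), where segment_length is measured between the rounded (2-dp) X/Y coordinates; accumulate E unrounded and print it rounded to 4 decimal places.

At z = 1.68 mm: the r=6 cylinder gives a regular 12-gon of circumradius 6 (constant along its height); the cube at (4, 9) is not intersected at this z (z outside [2.5, 8.5]); the cone at (0.5, 11.5) (r1=6→r2=3.5) has section circumradius 5.705 here — a regular 12-gon; Taking the first minus the rest: starting from the r=6 cylinder, the cone at (0.5, 11.5) partially overlaps it — only the 0.05 mm² overlap (of its 97.65 mm²) is removed, clipping the outline — 1 connected region; (whole slice rotated 5° about Z — lengths, areas and connectivity unchanged). The outline is a single polygon with 14 vertices. Extrusion per mm of travel: 0.4 × 0.24 / (π × 0.875²) = 0.039912. Accumulating E over each segment gives final E = 1.4875.

G0 X-5.98 Y-0.52 Z1.68
G1 X-4.91 Y-3.44 E0.1241
G1 X-2.54 Y-5.44 E0.2479
G1 X0.52 Y-5.98 E0.3719
G1 X3.44 Y-4.91 E0.4960
G1 X5.44 Y-2.54 E0.6198
G1 X5.98 Y0.52 E0.7438
G1 X4.91 Y3.44 E0.8679
G1 X2.54 Y5.44 E0.9917
G1 X0.12 Y5.86 E1.0897
G1 X-0.01 Y5.82 E1.0952
G1 X-0.65 Y5.93 E1.1211
G1 X-3.44 Y4.91 E1.2397
G1 X-5.44 Y2.54 E1.3634
G1 X-5.98 Y-0.52 E1.4875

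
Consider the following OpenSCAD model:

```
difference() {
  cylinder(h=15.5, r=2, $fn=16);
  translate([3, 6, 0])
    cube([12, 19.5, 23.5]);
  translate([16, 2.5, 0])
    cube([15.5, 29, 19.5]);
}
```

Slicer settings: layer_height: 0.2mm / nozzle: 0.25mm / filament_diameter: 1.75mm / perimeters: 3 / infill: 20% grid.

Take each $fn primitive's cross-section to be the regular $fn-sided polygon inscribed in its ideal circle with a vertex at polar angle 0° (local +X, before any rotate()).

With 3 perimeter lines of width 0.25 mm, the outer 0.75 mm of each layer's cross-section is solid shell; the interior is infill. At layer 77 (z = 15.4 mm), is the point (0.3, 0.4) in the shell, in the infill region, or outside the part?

infill

At z = 15.4 mm: the r=2 cylinder gives a regular 16-gon of circumradius 2 (constant along its height); the cube at (3, 6) is present — its section is the full 12×19.5 rectangle; the cube at (16, 2.5) (footprint 15.5×29) is included at this height; After the difference (first − rest): starting from the r=2 cylinder, the 12×19.5 cube at (3, 6) misses the remaining region (no effect); the 15.5×29 cube at (16, 2.5) misses the remaining region (no effect) — 1 connected region. Overall, the cross-section is a single solid region. The nearest boundary edge runs (0.77, 1.85)→(1.41, 1.41); distance from the point to it = 1.46 mm. The point is inside the cross-section and 1.46 mm from the nearest boundary — more than the 0.75 mm shell width (3 × 0.25), so it's in the infill interior.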